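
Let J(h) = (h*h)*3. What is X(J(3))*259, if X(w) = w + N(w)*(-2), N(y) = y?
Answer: -6993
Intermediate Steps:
J(h) = 3*h² (J(h) = h²*3 = 3*h²)
X(w) = -w (X(w) = w + w*(-2) = w - 2*w = -w)
X(J(3))*259 = -3*3²*259 = -3*9*259 = -1*27*259 = -27*259 = -6993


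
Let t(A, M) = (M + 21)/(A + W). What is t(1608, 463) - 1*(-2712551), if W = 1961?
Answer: 9681095003/3569 ≈ 2.7126e+6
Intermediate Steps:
t(A, M) = (21 + M)/(1961 + A) (t(A, M) = (M + 21)/(A + 1961) = (21 + M)/(1961 + A))
t(1608, 463) - 1*(-2712551) = (21 + 463)/(1961 + 1608) - 1*(-2712551) = 484/3569 + 2712551 = 9681095003/3569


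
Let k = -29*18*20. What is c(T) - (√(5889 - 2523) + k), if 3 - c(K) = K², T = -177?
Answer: -20886 - 3*√374 ≈ -20944.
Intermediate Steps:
k = -10440 (k = -522*20 = -10440)
c(K) = 3 - K²
c(T) - (√(5889 - 2523) + k) = (3 - 1*(-177)²) - (√(5889 - 2523) - 10440) = (3 - 1*31329) - (√3366 - 10440) = (3 - 31329) - (3*√374 - 10440) = -31326 - (-10440 + 3*√374) = -31326 + (10440 - 3*√374) = -20886 - 3*√374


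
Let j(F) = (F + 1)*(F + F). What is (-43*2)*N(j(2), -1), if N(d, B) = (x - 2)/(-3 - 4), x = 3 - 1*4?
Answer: -258/7 ≈ -36.857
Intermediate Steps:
x = -1 (x = 3 - 4 = -1)
j(F) = 2*F*(1 + F) (j(F) = (1 + F)*(2*F) = 2*F*(1 + F))
N(d, B) = 3/7 (N(d, B) = (-1 - 2)/(-3 - 4) = -3/(-7) = -3*(-⅐) = 3/7)
(-43*2)*N(j(2), -1) = -43*2*(3/7) = -86*3/7 = -258/7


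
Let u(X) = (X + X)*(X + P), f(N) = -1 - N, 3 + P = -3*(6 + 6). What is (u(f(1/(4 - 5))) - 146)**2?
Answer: 21316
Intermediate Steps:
P = -39 (P = -3 - 3*(6 + 6) = -3 - 3*12 = -3 - 36 = -39)
u(X) = 2*X*(-39 + X) (u(X) = (X + X)*(X - 39) = (2*X)*(-39 + X) = 2*X*(-39 + X))
(u(f(1/(4 - 5))) - 146)**2 = (2*(-1 - 1/(4 - 5))*(-39 + (-1 - 1/(4 - 5))) - 146)**2 = (2*(-1 - 1/(-1))*(-39 + (-1 - 1/(-1))) - 146)**2 = (2*(-1 - 1*(-1))*(-39 + (-1 - 1*(-1))) - 146)**2 = (2*(-1 + 1)*(-39 + (-1 + 1)) - 146)**2 = (2*0*(-39 + 0) - 146)**2 = (2*0*(-39) - 146)**2 = (0 - 146)**2 = (-146)**2 = 21316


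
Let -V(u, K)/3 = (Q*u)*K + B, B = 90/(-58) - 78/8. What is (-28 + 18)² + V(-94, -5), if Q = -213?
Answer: 34853813/116 ≈ 3.0046e+5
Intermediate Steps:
B = -1311/116 (B = 90*(-1/58) - 78*⅛ = -45/29 - 39/4 = -1311/116 ≈ -11.302)
V(u, K) = 3933/116 + 639*K*u (V(u, K) = -3*((-213*u)*K - 1311/116) = -3*(-213*K*u - 1311/116) = -3*(-1311/116 - 213*K*u) = 3933/116 + 639*K*u)
(-28 + 18)² + V(-94, -5) = (-28 + 18)² + (3933/116 + 639*(-5)*(-94)) = (-10)² + (3933/116 + 300330) = 100 + 34842213/116 = 34853813/116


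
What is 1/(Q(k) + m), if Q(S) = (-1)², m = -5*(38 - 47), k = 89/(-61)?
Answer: 1/46 ≈ 0.021739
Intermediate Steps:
k = -89/61 (k = 89*(-1/61) = -89/61 ≈ -1.4590)
m = 45 (m = -5*(-9) = 45)
Q(S) = 1
1/(Q(k) + m) = 1/(1 + 45) = 1/46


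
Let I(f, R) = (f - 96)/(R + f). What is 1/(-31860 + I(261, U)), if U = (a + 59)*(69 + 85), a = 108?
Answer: -25979/827690775 ≈ -3.1387e-5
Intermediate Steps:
U = 25718 (U = (108 + 59)*(69 + 85) = 167*154 = 25718)
I(f, R) = (-96 + f)/(R + f)
1/(-31860 + I(261, U)) = 1/(-31860 + (-96 + 261)/(25718 + 261)) = 1/(-31860 + 165/25979) = 1/(-827690775/25979) = -25979/827690775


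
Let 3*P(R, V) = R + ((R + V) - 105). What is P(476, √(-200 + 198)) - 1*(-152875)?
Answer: 459472/3 + I*√2/3 ≈ 1.5316e+5 + 0.4714*I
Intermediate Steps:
P(R, V) = -35 + V/3 + 2*R/3 (P(R, V) = (R + ((R + V) - 105))/3 = (R + (-105 + R + V))/3 = (-105 + V + 2*R)/3 = -35 + V/3 + 2*R/3)
P(476, √(-200 + 198)) - 1*(-152875) = (-35 + √(-200 + 198)/3 + (⅔)*476) - 1*(-152875) = (-35 + √(-2)/3 + 952/3) + 152875 = (-35 + (I*√2)/3 + 952/3) + 152875 = (-35 + I*√2/3 + 952/3) + 152875 = (847/3 + I*√2/3) + 152875 = 459472/3 + I*√2/3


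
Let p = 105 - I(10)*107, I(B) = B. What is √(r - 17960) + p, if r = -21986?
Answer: -965 + I*√39946 ≈ -965.0 + 199.86*I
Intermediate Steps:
p = -965 (p = 105 - 1*10*107 = 105 - 10*107 = 105 - 1070 = -965)
√(r - 17960) + p = √(-21986 - 17960) - 965 = √(-39946) - 965 = I*√39946 - 965 = -965 + I*√39946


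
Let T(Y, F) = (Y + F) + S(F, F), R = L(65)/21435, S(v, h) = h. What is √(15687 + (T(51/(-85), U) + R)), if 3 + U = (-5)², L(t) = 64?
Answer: 302*√79245195/21435 ≈ 125.42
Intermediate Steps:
U = 22 (U = -3 + (-5)² = -3 + 25 = 22)
R = 64/21435 ≈ 0.0029858
T(Y, F) = Y + 2*F (T(Y, F) = (Y + F) + F = (F + Y) + F = Y + 2*F)
√(15687 + (T(51/(-85), U) + R)) = √(15687 + ((51/(-85) + 2*22) + 64/21435)) = √(15687 + ((51*(-1/85) + 44) + 64/21435)) = √(15687 + ((-⅗ + 44) + 64/21435)) = √(15687 + (217/5 + 64/21435)) = √(15687 + 930343/21435) = √(337181188/21435) = 302*√79245195/21435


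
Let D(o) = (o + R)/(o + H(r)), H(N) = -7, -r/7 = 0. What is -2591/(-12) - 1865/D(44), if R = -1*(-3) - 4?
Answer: -716647/516 ≈ -1388.9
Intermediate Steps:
r = 0 (r = -7*0 = 0)
R = -1 (R = 3 - 4 = -1)
D(o) = (-1 + o)/(-7 + o) (D(o) = (o - 1)/(o - 7) = (-1 + o)/(-7 + o))
-2591/(-12) - 1865/D(44) = -2591/(-12) - 1865*(-7 + 44)/(-1 + 44) = -2591*(-1/12) - 1865/(43/37) = 2591/12 - 1865/((1/37)*43) = 2591/12 - 1865/43/37 = 2591/12 - 1865*37/43 = 2591/12 - 69005/43 = -716647/516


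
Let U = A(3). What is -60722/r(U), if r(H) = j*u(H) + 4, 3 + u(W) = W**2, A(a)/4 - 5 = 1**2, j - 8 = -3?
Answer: -60722/2869 ≈ -21.165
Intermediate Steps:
j = 5 (j = 8 - 3 = 5)
A(a) = 24 (A(a) = 20 + 4*1**2 = 20 + 4*1 = 20 + 4 = 24)
U = 24
u(W) = -3 + W**2
r(H) = -11 + 5*H**2 (r(H) = 5*(-3 + H**2) + 4 = (-15 + 5*H**2) + 4 = -11 + 5*H**2)
-60722/r(U) = -60722/(-11 + 5*24**2) = -60722/(-11 + 5*576) = -60722/(-11 + 2880) = -60722/2869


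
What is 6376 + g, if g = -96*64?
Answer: 232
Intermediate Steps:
g = -6144
6376 + g = 6376 - 6144 = 232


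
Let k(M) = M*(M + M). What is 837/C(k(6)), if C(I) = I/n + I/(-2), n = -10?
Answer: -155/8 ≈ -19.375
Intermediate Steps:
k(M) = 2*M² (k(M) = M*(2*M) = 2*M²)
C(I) = -3*I/5 (C(I) = I/(-10) + I/(-2) = I*(-⅒) + I*(-½) = -I/10 - I/2 = -3*I/5)
837/C(k(6)) = 837/((-6*6²/5)) = 837/((-6*36/5)) = 837/((-⅗*72)) = 837/(-216/5) = 837*(-5/216) = -155/8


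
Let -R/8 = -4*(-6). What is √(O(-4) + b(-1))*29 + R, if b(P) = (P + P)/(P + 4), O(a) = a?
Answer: -192 + 29*I*√42/3 ≈ -192.0 + 62.647*I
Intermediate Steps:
R = -192 (R = -(-32)*(-6) = -8*24 = -192)
b(P) = 2*P/(4 + P) (b(P) = (2*P)/(4 + P) = 2*P/(4 + P))
√(O(-4) + b(-1))*29 + R = √(-4 + 2*(-1)/(4 - 1))*29 - 192 = √(-4 + 2*(-1)/3)*29 - 192 = √(-4 + 2*(-1)*(⅓))*29 - 192 = √(-4 - ⅔)*29 - 192 = √(-14/3)*29 - 192 = (I*√42/3)*29 - 192 = 29*I*√42/3 - 192 = -192 + 29*I*√42/3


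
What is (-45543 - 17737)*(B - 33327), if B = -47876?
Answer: 5138525840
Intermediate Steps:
(-45543 - 17737)*(B - 33327) = (-45543 - 17737)*(-47876 - 33327) = -63280*(-81203) = 5138525840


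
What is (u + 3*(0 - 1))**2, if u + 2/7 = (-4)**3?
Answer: 221841/49 ≈ 4527.4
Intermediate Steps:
u = -450/7 (u = -2/7 + (-4)**3 = -2/7 - 64 = -450/7 ≈ -64.286)
(u + 3*(0 - 1))**2 = (-450/7 + 3*(0 - 1))**2 = (-450/7 + 3*(-1))**2 = (-450/7 - 3)**2 = (-471/7)**2 = 221841/49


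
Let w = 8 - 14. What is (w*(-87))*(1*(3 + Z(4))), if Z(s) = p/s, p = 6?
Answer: 2349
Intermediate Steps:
Z(s) = 6/s
w = -6
(w*(-87))*(1*(3 + Z(4))) = (-6*(-87))*(1*(3 + 6/4)) = 522*(1*(3 + 6*(¼))) = 522*(1*(3 + 3/2)) = 522*(1*(9/2)) = 522*(9/2) = 2349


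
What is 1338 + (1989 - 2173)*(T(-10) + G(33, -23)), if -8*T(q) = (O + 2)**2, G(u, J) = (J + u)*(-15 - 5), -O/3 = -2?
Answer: 39610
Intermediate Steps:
O = 6 (O = -3*(-2) = 6)
G(u, J) = -20*J - 20*u (G(u, J) = (J + u)*(-20) = -20*J - 20*u)
T(q) = -8 (T(q) = -(6 + 2)**2/8 = -1/8*8**2 = -1/8*64 = -8)
1338 + (1989 - 2173)*(T(-10) + G(33, -23)) = 1338 + (1989 - 2173)*(-8 + (-20*(-23) - 20*33)) = 1338 - 184*(-8 + (460 - 660)) = 1338 - 184*(-8 - 200) = 1338 - 184*(-208) = 1338 + 38272 = 39610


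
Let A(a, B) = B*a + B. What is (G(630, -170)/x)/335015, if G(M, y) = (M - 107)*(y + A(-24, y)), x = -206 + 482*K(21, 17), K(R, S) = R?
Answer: 97801/166100437 ≈ 0.00058881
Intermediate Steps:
A(a, B) = B + B*a
x = 9916 (x = -206 + 482*21 = -206 + 10122 = 9916)
G(M, y) = -22*y*(-107 + M) (G(M, y) = (M - 107)*(y + y*(1 - 24)) = (-107 + M)*(y + y*(-23)) = (-107 + M)*(y - 23*y) = (-107 + M)*(-22*y) = -22*y*(-107 + M))
(G(630, -170)/x)/335015 = ((22*(-170)*(107 - 1*630))/9916)/335015 = ((22*(-170)*(107 - 630))*(1/9916))*(1/335015) = ((22*(-170)*(-523))*(1/9916))*(1/335015) = (1956020*(1/9916))*(1/335015) = (489005/2479)*(1/335015) = 97801/166100437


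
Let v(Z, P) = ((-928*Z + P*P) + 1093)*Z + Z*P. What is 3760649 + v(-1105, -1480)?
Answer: -3549314916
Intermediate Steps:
v(Z, P) = P*Z + Z*(1093 + P² - 928*Z) (v(Z, P) = ((-928*Z + P²) + 1093)*Z + P*Z = ((P² - 928*Z) + 1093)*Z + P*Z = (1093 + P² - 928*Z)*Z + P*Z = Z*(1093 + P² - 928*Z) + P*Z = P*Z + Z*(1093 + P² - 928*Z))
3760649 + v(-1105, -1480) = 3760649 - 1105*(1093 - 1480 + (-1480)² - 928*(-1105)) = 3760649 - 1105*(1093 - 1480 + 2190400 + 1025440) = 3760649 - 1105*3215453 = 3760649 - 3553075565 = -3549314916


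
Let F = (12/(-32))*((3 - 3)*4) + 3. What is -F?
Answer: -3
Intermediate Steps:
F = 3 (F = (12*(-1/32))*(0*4) + 3 = -3/8*0 + 3 = 0 + 3 = 3)
-F = -1*3 = -3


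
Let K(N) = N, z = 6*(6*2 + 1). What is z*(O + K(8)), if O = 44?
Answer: 4056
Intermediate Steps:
z = 78 (z = 6*(12 + 1) = 6*13 = 78)
z*(O + K(8)) = 78*(44 + 8) = 78*52 = 4056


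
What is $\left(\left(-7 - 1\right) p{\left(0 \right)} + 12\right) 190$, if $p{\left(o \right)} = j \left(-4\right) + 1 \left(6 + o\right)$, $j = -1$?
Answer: $-12920$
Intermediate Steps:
$p{\left(o \right)} = 10 + o$ ($p{\left(o \right)} = \left(-1\right) \left(-4\right) + 1 \left(6 + o\right) = 4 + \left(6 + o\right) = 10 + o$)
$\left(\left(-7 - 1\right) p{\left(0 \right)} + 12\right) 190 = \left(\left(-7 - 1\right) \left(10 + 0\right) + 12\right) 190 = \left(\left(-7 - 1\right) 10 + 12\right) 190 = \left(\left(-8\right) 10 + 12\right) 190 = \left(-80 + 12\right) 190 = \left(-68\right) 190 = -12920$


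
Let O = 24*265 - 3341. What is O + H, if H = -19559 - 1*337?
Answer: -16877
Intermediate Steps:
H = -19896 (H = -19559 - 337 = -19896)
O = 3019 (O = 6360 - 3341 = 3019)
O + H = 3019 - 19896 = -16877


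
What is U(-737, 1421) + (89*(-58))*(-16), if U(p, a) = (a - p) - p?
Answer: 85487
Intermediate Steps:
U(p, a) = a - 2*p
U(-737, 1421) + (89*(-58))*(-16) = (1421 - 2*(-737)) + (89*(-58))*(-16) = (1421 + 1474) - 5162*(-16) = 2895 + 82592 = 85487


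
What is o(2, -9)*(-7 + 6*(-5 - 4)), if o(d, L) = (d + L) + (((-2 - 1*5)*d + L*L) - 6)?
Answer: -3294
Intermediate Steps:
o(d, L) = -6 + L + L² - 6*d (o(d, L) = (L + d) + (((-2 - 5)*d + L²) - 6) = (L + d) + ((-7*d + L²) - 6) = (L + d) + ((L² - 7*d) - 6) = (L + d) + (-6 + L² - 7*d) = -6 + L + L² - 6*d)
o(2, -9)*(-7 + 6*(-5 - 4)) = (-6 - 9 + (-9)² - 6*2)*(-7 + 6*(-5 - 4)) = (-6 - 9 + 81 - 12)*(-7 + 6*(-9)) = 54*(-7 - 54) = 54*(-61) = -3294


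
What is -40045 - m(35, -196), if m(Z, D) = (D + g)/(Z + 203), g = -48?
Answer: -4765233/119 ≈ -40044.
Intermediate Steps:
m(Z, D) = (-48 + D)/(203 + Z) (m(Z, D) = (D - 48)/(Z + 203) = (-48 + D)/(203 + Z))
-40045 - m(35, -196) = -40045 - (-48 - 196)/(203 + 35) = -40045 - (-244)/238 = -40045 - 1*(-122/119) = -40045 + 122/119 = -4765233/119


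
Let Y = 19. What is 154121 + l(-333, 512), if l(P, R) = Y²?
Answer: 154482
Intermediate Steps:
l(P, R) = 361 (l(P, R) = 19² = 361)
154121 + l(-333, 512) = 154121 + 361 = 154482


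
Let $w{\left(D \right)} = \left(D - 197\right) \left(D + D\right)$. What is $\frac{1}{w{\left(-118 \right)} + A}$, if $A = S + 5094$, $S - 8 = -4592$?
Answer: $\frac{1}{74850} \approx 1.336 \cdot 10^{-5}$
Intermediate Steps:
$w{\left(D \right)} = 2 D \left(-197 + D\right)$ ($w{\left(D \right)} = \left(-197 + D\right) 2 D = 2 D \left(-197 + D\right)$)
$S = -4584$ ($S = 8 - 4592 = -4584$)
$A = 510$ ($A = -4584 + 5094 = 510$)
$\frac{1}{w{\left(-118 \right)} + A} = \frac{1}{2 \left(-118\right) \left(-197 - 118\right) + 510} = \frac{1}{2 \left(-118\right) \left(-315\right) + 510} = \frac{1}{74340 + 510} = \frac{1}{74850}$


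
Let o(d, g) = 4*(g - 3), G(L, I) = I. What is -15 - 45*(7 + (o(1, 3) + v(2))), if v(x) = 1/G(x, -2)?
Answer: -615/2 ≈ -307.50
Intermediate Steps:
o(d, g) = -12 + 4*g (o(d, g) = 4*(-3 + g) = -12 + 4*g)
v(x) = -1/2 (v(x) = 1/(-2) = -1/2)
-15 - 45*(7 + (o(1, 3) + v(2))) = -15 - 45*(7 + ((-12 + 4*3) - 1/2)) = -15 - 45*(7 + ((-12 + 12) - 1/2)) = -15 - 45*(7 + (0 - 1/2)) = -15 - 45*(7 - 1/2) = -15 - 45*13/2 = -15 - 585/2 = -615/2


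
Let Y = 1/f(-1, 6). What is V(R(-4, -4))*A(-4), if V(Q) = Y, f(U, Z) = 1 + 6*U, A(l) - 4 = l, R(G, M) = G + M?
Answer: 0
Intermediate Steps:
A(l) = 4 + l
Y = -⅕ (Y = 1/(1 + 6*(-1)) = 1/(1 - 6) = 1/(-5) = 1*(-⅕) = -⅕ ≈ -0.20000)
V(Q) = -⅕
V(R(-4, -4))*A(-4) = -(4 - 4)/5 = -⅕*0 = 0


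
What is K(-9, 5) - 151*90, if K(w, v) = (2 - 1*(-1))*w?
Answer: -13617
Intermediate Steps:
K(w, v) = 3*w (K(w, v) = (2 + 1)*w = 3*w)
K(-9, 5) - 151*90 = 3*(-9) - 151*90 = -27 - 13590 = -13617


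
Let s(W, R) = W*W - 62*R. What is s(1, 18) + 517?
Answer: -598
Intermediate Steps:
s(W, R) = W² - 62*R
s(1, 18) + 517 = (1² - 62*18) + 517 = (1 - 1116) + 517 = -1115 + 517 = -598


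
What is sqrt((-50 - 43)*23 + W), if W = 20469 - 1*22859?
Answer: I*sqrt(4529) ≈ 67.298*I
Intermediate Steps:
W = -2390 (W = 20469 - 22859 = -2390)
sqrt((-50 - 43)*23 + W) = sqrt((-50 - 43)*23 - 2390) = sqrt(-93*23 - 2390) = sqrt(-2139 - 2390) = sqrt(-4529) = I*sqrt(4529)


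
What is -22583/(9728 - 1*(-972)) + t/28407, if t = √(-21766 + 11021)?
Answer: -22583/10700 + I*√10745/28407 ≈ -2.1106 + 0.003649*I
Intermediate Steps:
t = I*√10745 (t = √(-10745) = I*√10745 ≈ 103.66*I)
-22583/(9728 - 1*(-972)) + t/28407 = -22583/(9728 - 1*(-972)) + (I*√10745)/28407 = -22583/(9728 + 972) + (I*√10745)*(1/28407) = -22583/10700 + I*√10745/28407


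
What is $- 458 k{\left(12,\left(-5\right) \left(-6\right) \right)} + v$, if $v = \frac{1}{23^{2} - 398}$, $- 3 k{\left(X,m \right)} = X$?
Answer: $\frac{239993}{131} \approx 1832.0$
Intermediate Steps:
$k{\left(X,m \right)} = - \frac{X}{3}$
$v = \frac{1}{131}$ ($v = \frac{1}{529 - 398} = \frac{1}{131} \approx 0.0076336$)
$- 458 k{\left(12,\left(-5\right) \left(-6\right) \right)} + v = - 458 \left(\left(- \frac{1}{3}\right) 12\right) + \frac{1}{131} = \left(-458\right) \left(-4\right) + \frac{1}{131} = 1832 + \frac{1}{131} = \frac{239993}{131}$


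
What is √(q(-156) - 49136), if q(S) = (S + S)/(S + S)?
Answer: I*√49135 ≈ 221.66*I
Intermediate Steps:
q(S) = 1 (q(S) = (2*S)/((2*S)) = (2*S)*(1/(2*S)) = 1)
√(q(-156) - 49136) = √(1 - 49136) = √(-49135) = I*√49135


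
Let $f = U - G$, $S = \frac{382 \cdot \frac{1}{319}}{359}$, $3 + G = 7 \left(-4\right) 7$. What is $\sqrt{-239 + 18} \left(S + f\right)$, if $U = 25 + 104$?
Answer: $\frac{37563270 i \sqrt{221}}{114521} \approx 4876.1 i$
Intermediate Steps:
$G = -199$ ($G = -3 + 7 \left(-4\right) 7 = -3 - 196 = -199$)
$U = 129$
$S = \frac{382}{114521}$ ($S = 382 \cdot \frac{1}{319} \cdot \frac{1}{359} = \frac{382}{319} \cdot \frac{1}{359} = \frac{382}{114521} \approx 0.0033356$)
$f = 328$ ($f = 129 - -199 = 129 + 199 = 328$)
$\sqrt{-239 + 18} \left(S + f\right) = \sqrt{-239 + 18} \left(\frac{382}{114521} + 328\right) = \sqrt{-221} \cdot \frac{37563270}{114521} = i \sqrt{221} \cdot \frac{37563270}{114521} = \frac{37563270 i \sqrt{221}}{114521}$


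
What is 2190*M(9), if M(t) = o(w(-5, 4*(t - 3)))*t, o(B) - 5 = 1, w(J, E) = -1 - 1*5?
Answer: 118260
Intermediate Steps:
w(J, E) = -6 (w(J, E) = -1 - 5 = -6)
o(B) = 6 (o(B) = 5 + 1 = 6)
M(t) = 6*t
2190*M(9) = 2190*(6*9) = 2190*54 = 118260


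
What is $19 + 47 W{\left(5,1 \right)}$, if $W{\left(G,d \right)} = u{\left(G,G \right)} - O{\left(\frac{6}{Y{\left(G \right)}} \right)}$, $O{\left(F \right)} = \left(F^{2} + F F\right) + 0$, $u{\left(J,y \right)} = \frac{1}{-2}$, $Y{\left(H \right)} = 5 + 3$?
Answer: $- \frac{459}{8} \approx -57.375$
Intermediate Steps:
$Y{\left(H \right)} = 8$
$u{\left(J,y \right)} = - \frac{1}{2}$
$O{\left(F \right)} = 2 F^{2}$ ($O{\left(F \right)} = \left(F^{2} + F^{2}\right) + 0 = 2 F^{2} + 0 = 2 F^{2}$)
$W{\left(G,d \right)} = - \frac{13}{8}$ ($W{\left(G,d \right)} = - \frac{1}{2} - 2 \left(\frac{6}{8}\right)^{2} = - \frac{1}{2} - 2 \left(6 \cdot \frac{1}{8}\right)^{2} = - \frac{1}{2} - 2 \left(\frac{3}{4}\right)^{2} = - \frac{1}{2} - 2 \cdot \frac{9}{16} = - \frac{1}{2} - \frac{9}{8} = - \frac{13}{8}$)
$19 + 47 W{\left(5,1 \right)} = 19 + 47 \left(- \frac{13}{8}\right) = 19 - \frac{611}{8} = - \frac{459}{8}$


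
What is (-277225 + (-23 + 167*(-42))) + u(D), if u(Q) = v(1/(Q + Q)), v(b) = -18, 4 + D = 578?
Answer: -284280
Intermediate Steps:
D = 574 (D = -4 + 578 = 574)
u(Q) = -18
(-277225 + (-23 + 167*(-42))) + u(D) = (-277225 + (-23 + 167*(-42))) - 18 = (-277225 + (-23 - 7014)) - 18 = (-277225 - 7037) - 18 = -284262 - 18 = -284280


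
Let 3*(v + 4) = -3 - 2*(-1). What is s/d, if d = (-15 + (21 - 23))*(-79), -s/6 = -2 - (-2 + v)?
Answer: -26/1343 ≈ -0.019360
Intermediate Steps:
v = -13/3 (v = -4 + (-3 - 2*(-1))/3 = -4 + (-3 + 2)/3 = -4 + (1/3)*(-1) = -4 - 1/3 = -13/3 ≈ -4.3333)
s = -26 (s = -6*(-2 - (-2 - 13/3)) = -6*(-2 - 1*(-19/3)) = -6*(-2 + 19/3) = -6*13/3 = -26)
d = 1343 (d = (-15 - 2)*(-79) = -17*(-79) = 1343)
s/d = -26/1343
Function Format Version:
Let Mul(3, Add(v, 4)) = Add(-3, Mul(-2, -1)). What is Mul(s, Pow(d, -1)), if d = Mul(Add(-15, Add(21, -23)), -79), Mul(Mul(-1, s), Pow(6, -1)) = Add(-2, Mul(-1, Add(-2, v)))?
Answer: Rational(-26, 1343) ≈ -0.019360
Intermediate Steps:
v = Rational(-13, 3) (v = Add(-4, Mul(Rational(1, 3), Add(-3, Mul(-2, -1)))) = Add(-4, Mul(Rational(1, 3), Add(-3, 2))) = Add(-4, Mul(Rational(1, 3), -1)) = Add(-4, Rational(-1, 3)) = Rational(-13, 3) ≈ -4.3333)
s = -26 (s = Mul(-6, Add(-2, Mul(-1, Add(-2, Rational(-13, 3))))) = Mul(-6, Add(-2, Mul(-1, Rational(-19, 3)))) = Mul(-6, Add(-2, Rational(19, 3))) = Mul(-6, Rational(13, 3)) = -26)
d = 1343 (d = Mul(Add(-15, -2), -79) = Mul(-17, -79) = 1343)
Mul(s, Pow(d, -1)) = Mul(-26, Pow(1343, -1)) = Mul(-26, Rational(1, 1343)) = Rational(-26, 1343)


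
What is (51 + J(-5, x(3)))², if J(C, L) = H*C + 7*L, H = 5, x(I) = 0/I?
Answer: 676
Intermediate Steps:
x(I) = 0
J(C, L) = 5*C + 7*L
(51 + J(-5, x(3)))² = (51 + (5*(-5) + 7*0))² = (51 + (-25 + 0))² = (51 - 25)² = 26² = 676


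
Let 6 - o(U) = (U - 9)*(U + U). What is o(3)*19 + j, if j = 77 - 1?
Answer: 874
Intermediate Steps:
o(U) = 6 - 2*U*(-9 + U) (o(U) = 6 - (U - 9)*(U + U) = 6 - (-9 + U)*2*U = 6 - 2*U*(-9 + U))
j = 76
o(3)*19 + j = (6 - 2*3² + 18*3)*19 + 76 = (6 - 2*9 + 54)*19 + 76 = (6 - 18 + 54)*19 + 76 = 42*19 + 76 = 798 + 76 = 874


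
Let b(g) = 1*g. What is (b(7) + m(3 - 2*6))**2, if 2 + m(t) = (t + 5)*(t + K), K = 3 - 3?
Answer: 1681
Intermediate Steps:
K = 0
b(g) = g
m(t) = -2 + t*(5 + t) (m(t) = -2 + (t + 5)*(t + 0) = -2 + (5 + t)*t = -2 + t*(5 + t))
(b(7) + m(3 - 2*6))**2 = (7 + (-2 + (3 - 2*6)**2 + 5*(3 - 2*6)))**2 = (7 + (-2 + (3 - 12)**2 + 5*(3 - 12)))**2 = (7 + (-2 + (-9)**2 + 5*(-9)))**2 = (7 + (-2 + 81 - 45))**2 = (7 + 34)**2 = 41**2 = 1681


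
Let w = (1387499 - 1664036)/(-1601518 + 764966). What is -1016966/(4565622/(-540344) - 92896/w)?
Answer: 75980127561339624/20996328143095331 ≈ 3.6187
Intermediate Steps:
w = 276537/836552 (w = -276537/(-836552) = -276537*(-1/836552) = 276537/836552 ≈ 0.33057)
-1016966/(4565622/(-540344) - 92896/w) = -1016966/(4565622/(-540344) - 92896/276537/836552) = -1016966/(4565622*(-1/540344) - 92896*836552/276537) = -1016966/(-2282811/270172 - 77712334592/276537) = -1016966/(-20996328143095331/74712554364) = -1016966*(-74712554364/20996328143095331) = 75980127561339624/20996328143095331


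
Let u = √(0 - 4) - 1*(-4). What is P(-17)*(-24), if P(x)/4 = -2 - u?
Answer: 576 + 192*I ≈ 576.0 + 192.0*I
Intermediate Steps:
u = 4 + 2*I (u = √(-4) + 4 = 2*I + 4 = 4 + 2*I ≈ 4.0 + 2.0*I)
P(x) = -24 - 8*I (P(x) = 4*(-2 - (4 + 2*I)) = 4*(-2 + (-4 - 2*I)) = 4*(-6 - 2*I) = -24 - 8*I)
P(-17)*(-24) = (-24 - 8*I)*(-24) = 576 + 192*I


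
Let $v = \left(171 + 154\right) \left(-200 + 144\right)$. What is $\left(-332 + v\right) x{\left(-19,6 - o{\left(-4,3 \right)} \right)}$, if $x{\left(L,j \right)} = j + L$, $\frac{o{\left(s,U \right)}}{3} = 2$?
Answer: $352108$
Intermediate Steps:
$o{\left(s,U \right)} = 6$ ($o{\left(s,U \right)} = 3 \cdot 2 = 6$)
$x{\left(L,j \right)} = L + j$
$v = -18200$ ($v = 325 \left(-56\right) = -18200$)
$\left(-332 + v\right) x{\left(-19,6 - o{\left(-4,3 \right)} \right)} = \left(-332 - 18200\right) \left(-19 + \left(6 - 6\right)\right) = - 18532 \left(-19 + \left(6 - 6\right)\right) = - 18532 \left(-19 + 0\right) = \left(-18532\right) \left(-19\right) = 352108$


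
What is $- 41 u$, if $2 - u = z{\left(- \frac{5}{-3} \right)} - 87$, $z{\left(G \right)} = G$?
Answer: $- \frac{10742}{3} \approx -3580.7$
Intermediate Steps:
$u = \frac{262}{3}$ ($u = 2 - \left(- \frac{5}{-3} - 87\right) = 2 - \left(\left(-5\right) \left(- \frac{1}{3}\right) - 87\right) = 2 - \left(\frac{5}{3} - 87\right) = 2 - - \frac{256}{3} = 2 + \frac{256}{3} = \frac{262}{3} \approx 87.333$)
$- 41 u = \left(-41\right) \frac{262}{3} = - \frac{10742}{3}$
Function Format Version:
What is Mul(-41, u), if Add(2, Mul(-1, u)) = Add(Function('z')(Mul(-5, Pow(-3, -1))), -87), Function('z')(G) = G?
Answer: Rational(-10742, 3) ≈ -3580.7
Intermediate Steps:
u = Rational(262, 3) (u = Add(2, Mul(-1, Add(Mul(-5, Pow(-3, -1)), -87))) = Add(2, Mul(-1, Add(Mul(-5, Rational(-1, 3)), -87))) = Add(2, Mul(-1, Add(Rational(5, 3), -87))) = Add(2, Mul(-1, Rational(-256, 3))) = Add(2, Rational(256, 3)) = Rational(262, 3) ≈ 87.333)
Mul(-41, u) = Mul(-41, Rational(262, 3)) = Rational(-10742, 3)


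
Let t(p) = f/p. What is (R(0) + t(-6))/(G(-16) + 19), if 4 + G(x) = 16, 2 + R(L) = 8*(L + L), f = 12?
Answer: -4/31 ≈ -0.12903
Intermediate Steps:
R(L) = -2 + 16*L (R(L) = -2 + 8*(L + L) = -2 + 8*(2*L) = -2 + 16*L)
t(p) = 12/p
G(x) = 12 (G(x) = -4 + 16 = 12)
(R(0) + t(-6))/(G(-16) + 19) = ((-2 + 16*0) + 12/(-6))/(12 + 19) = ((-2 + 0) + 12*(-⅙))/31 = (-2 - 2)*(1/31) = -4*1/31 = -4/31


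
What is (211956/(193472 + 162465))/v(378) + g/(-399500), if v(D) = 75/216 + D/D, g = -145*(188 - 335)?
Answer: 1072156611993/2758618531100 ≈ 0.38866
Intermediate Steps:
g = 21315 (g = -145*(-147) = 21315)
v(D) = 97/72 (v(D) = 75*(1/216) + 1 = 25/72 + 1 = 97/72)
(211956/(193472 + 162465))/v(378) + g/(-399500) = (211956/(193472 + 162465))/(97/72) + 21315/(-399500) = (211956/355937)*(72/97) + 21315*(-1/399500) = (211956*(1/355937))*(72/97) - 4263/79900 = (211956/355937)*(72/97) - 4263/79900 = 15260832/34525889 - 4263/79900 = 1072156611993/2758618531100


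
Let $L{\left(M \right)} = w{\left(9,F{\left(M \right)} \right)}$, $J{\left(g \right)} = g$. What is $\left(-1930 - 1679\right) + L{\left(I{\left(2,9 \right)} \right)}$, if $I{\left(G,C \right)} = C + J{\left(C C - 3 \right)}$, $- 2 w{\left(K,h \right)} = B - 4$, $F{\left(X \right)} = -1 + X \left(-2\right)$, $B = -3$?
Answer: $- \frac{7211}{2} \approx -3605.5$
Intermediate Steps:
$F{\left(X \right)} = -1 - 2 X$
$w{\left(K,h \right)} = \frac{7}{2}$ ($w{\left(K,h \right)} = - \frac{-3 - 4}{2} = \left(- \frac{1}{2}\right) \left(-7\right) = \frac{7}{2}$)
$I{\left(G,C \right)} = -3 + C + C^{2}$ ($I{\left(G,C \right)} = C + \left(C C - 3\right) = C + \left(C^{2} - 3\right) = C + \left(-3 + C^{2}\right) = -3 + C + C^{2}$)
$L{\left(M \right)} = \frac{7}{2}$
$\left(-1930 - 1679\right) + L{\left(I{\left(2,9 \right)} \right)} = \left(-1930 - 1679\right) + \frac{7}{2} = -3609 + \frac{7}{2} = - \frac{7211}{2}$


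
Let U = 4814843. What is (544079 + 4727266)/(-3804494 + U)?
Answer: 585705/112261 ≈ 5.2174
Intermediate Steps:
(544079 + 4727266)/(-3804494 + U) = (544079 + 4727266)/(-3804494 + 4814843) = 5271345/1010349 = 5271345*(1/1010349) = 585705/112261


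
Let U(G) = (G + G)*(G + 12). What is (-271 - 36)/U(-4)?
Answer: 307/64 ≈ 4.7969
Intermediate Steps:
U(G) = 2*G*(12 + G) (U(G) = (2*G)*(12 + G) = 2*G*(12 + G))
(-271 - 36)/U(-4) = (-271 - 36)/((2*(-4)*(12 - 4))) = -307/(2*(-4)*8) = -307/(-64) = -307*(-1/64) = 307/64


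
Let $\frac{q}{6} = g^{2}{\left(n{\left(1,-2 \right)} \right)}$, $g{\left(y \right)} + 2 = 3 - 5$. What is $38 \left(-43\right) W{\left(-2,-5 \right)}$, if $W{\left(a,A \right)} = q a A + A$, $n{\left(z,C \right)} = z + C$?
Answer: $-1560470$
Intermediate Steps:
$n{\left(z,C \right)} = C + z$
$g{\left(y \right)} = -4$ ($g{\left(y \right)} = -2 + \left(3 - 5\right) = -2 - 2 = -4$)
$q = 96$ ($q = 6 \left(-4\right)^{2} = 6 \cdot 16 = 96$)
$W{\left(a,A \right)} = A + 96 A a$ ($W{\left(a,A \right)} = 96 a A + A = 96 A a + A = A + 96 A a$)
$38 \left(-43\right) W{\left(-2,-5 \right)} = 38 \left(-43\right) \left(- 5 \left(1 + 96 \left(-2\right)\right)\right) = - 1634 \left(- 5 \left(1 - 192\right)\right) = - 1634 \left(\left(-5\right) \left(-191\right)\right) = \left(-1634\right) 955 = -1560470$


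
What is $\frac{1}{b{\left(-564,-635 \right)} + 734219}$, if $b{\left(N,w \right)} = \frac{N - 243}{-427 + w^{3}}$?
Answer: $\frac{85349434}{62665176082315} \approx 1.362 \cdot 10^{-6}$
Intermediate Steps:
$b{\left(N,w \right)} = \frac{-243 + N}{-427 + w^{3}}$
$\frac{1}{b{\left(-564,-635 \right)} + 734219} = \frac{1}{\frac{-243 - 564}{-427 + \left(-635\right)^{3}} + 734219} = \frac{1}{\frac{1}{-427 - 256047875} \left(-807\right) + 734219} = \frac{1}{\frac{1}{-256048302} \left(-807\right) + 734219} = \frac{1}{\left(- \frac{1}{256048302}\right) \left(-807\right) + 734219} = \frac{1}{\frac{269}{85349434} + 734219} = \frac{1}{\frac{62665176082315}{85349434}} = \frac{85349434}{62665176082315}$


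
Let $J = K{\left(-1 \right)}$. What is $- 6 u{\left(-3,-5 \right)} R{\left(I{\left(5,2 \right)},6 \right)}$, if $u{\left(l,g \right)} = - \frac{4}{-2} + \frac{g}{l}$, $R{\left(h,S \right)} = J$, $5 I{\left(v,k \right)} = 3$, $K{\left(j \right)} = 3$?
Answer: $-66$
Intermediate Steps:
$J = 3$
$I{\left(v,k \right)} = \frac{3}{5}$ ($I{\left(v,k \right)} = \frac{1}{5} \cdot 3 = \frac{3}{5}$)
$R{\left(h,S \right)} = 3$
$u{\left(l,g \right)} = 2 + \frac{g}{l}$ ($u{\left(l,g \right)} = \left(-4\right) \left(- \frac{1}{2}\right) + \frac{g}{l} = 2 + \frac{g}{l}$)
$- 6 u{\left(-3,-5 \right)} R{\left(I{\left(5,2 \right)},6 \right)} = - 6 \left(2 - \frac{5}{-3}\right) 3 = - 6 \left(2 - - \frac{5}{3}\right) 3 = - 6 \left(2 + \frac{5}{3}\right) 3 = \left(-6\right) \frac{11}{3} \cdot 3 = \left(-22\right) 3 = -66$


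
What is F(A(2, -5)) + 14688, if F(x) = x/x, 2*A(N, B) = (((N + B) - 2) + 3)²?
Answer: 14689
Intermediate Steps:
A(N, B) = (1 + B + N)²/2 (A(N, B) = (((N + B) - 2) + 3)²/2 = (((B + N) - 2) + 3)²/2 = ((-2 + B + N) + 3)²/2 = (1 + B + N)²/2)
F(x) = 1
F(A(2, -5)) + 14688 = 1 + 14688 = 14689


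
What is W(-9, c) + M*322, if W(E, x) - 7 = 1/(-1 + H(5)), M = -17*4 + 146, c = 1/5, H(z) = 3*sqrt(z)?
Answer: 1105413/44 + 3*sqrt(5)/44 ≈ 25123.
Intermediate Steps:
c = 1/5 ≈ 0.20000
M = 78 (M = -68 + 146 = 78)
W(E, x) = 7 + 1/(-1 + 3*sqrt(5))
W(-9, c) + M*322 = (309/44 + 3*sqrt(5)/44) + 78*322 = (309/44 + 3*sqrt(5)/44) + 25116 = 1105413/44 + 3*sqrt(5)/44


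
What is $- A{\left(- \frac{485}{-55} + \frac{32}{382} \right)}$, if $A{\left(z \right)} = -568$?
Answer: $568$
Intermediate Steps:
$- A{\left(- \frac{485}{-55} + \frac{32}{382} \right)} = \left(-1\right) \left(-568\right) = 568$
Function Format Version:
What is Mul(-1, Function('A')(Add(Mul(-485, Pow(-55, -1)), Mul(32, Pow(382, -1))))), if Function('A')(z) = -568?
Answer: 568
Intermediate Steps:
Mul(-1, Function('A')(Add(Mul(-485, Pow(-55, -1)), Mul(32, Pow(382, -1))))) = Mul(-1, -568) = 568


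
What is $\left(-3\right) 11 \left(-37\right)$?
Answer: $1221$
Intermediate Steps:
$\left(-3\right) 11 \left(-37\right) = \left(-33\right) \left(-37\right) = 1221$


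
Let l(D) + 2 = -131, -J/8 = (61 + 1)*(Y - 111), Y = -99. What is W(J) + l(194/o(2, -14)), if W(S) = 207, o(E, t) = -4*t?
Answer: 74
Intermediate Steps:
J = 104160 (J = -8*(61 + 1)*(-99 - 111) = -496*(-210) = -8*(-13020) = 104160)
l(D) = -133 (l(D) = -2 - 131 = -133)
W(J) + l(194/o(2, -14)) = 207 - 133 = 74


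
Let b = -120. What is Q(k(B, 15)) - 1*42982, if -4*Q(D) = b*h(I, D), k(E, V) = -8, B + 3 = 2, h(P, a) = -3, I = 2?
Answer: -43072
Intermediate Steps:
B = -1 (B = -3 + 2 = -1)
Q(D) = -90 (Q(D) = -(-30)*(-3) = -¼*360 = -90)
Q(k(B, 15)) - 1*42982 = -90 - 1*42982 = -90 - 42982 = -43072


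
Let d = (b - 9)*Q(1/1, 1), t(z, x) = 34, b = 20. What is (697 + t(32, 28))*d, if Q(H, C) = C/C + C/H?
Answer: 16082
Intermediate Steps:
Q(H, C) = 1 + C/H
d = 22 (d = (20 - 9)*((1 + 1/1)/(1/1)) = 11*((1 + 1)/1) = 11*(1*2) = 11*2 = 22)
(697 + t(32, 28))*d = (697 + 34)*22 = 731*22 = 16082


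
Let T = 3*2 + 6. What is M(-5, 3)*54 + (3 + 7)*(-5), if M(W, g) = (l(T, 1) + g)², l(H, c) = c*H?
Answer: 12100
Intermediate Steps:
T = 12 (T = 6 + 6 = 12)
l(H, c) = H*c
M(W, g) = (12 + g)² (M(W, g) = (12*1 + g)² = (12 + g)²)
M(-5, 3)*54 + (3 + 7)*(-5) = (12 + 3)²*54 + (3 + 7)*(-5) = 15²*54 + 10*(-5) = 225*54 - 50 = 12150 - 50 = 12100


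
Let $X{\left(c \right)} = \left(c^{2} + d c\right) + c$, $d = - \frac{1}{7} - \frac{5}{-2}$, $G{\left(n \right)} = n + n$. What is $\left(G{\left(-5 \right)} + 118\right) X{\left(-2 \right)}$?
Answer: $- \frac{2052}{7} \approx -293.14$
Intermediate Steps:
$G{\left(n \right)} = 2 n$
$d = \frac{33}{14}$ ($d = \left(-1\right) \frac{1}{7} - - \frac{5}{2} = - \frac{1}{7} + \frac{5}{2} = \frac{33}{14} \approx 2.3571$)
$X{\left(c \right)} = c^{2} + \frac{47 c}{14}$ ($X{\left(c \right)} = \left(c^{2} + \frac{33 c}{14}\right) + c = c^{2} + \frac{47 c}{14}$)
$\left(G{\left(-5 \right)} + 118\right) X{\left(-2 \right)} = \left(2 \left(-5\right) + 118\right) \frac{1}{14} \left(-2\right) \left(47 + 14 \left(-2\right)\right) = \left(-10 + 118\right) \frac{1}{14} \left(-2\right) \left(47 - 28\right) = 108 \cdot \frac{1}{14} \left(-2\right) 19 = 108 \left(- \frac{19}{7}\right) = - \frac{2052}{7}$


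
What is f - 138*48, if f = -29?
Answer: -6653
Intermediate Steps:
f - 138*48 = -29 - 138*48 = -29 - 6624 = -6653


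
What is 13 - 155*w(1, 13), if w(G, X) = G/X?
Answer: 14/13 ≈ 1.0769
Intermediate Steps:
13 - 155*w(1, 13) = 13 - 155/13 = 14/13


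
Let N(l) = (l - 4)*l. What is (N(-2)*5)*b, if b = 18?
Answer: 1080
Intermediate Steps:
N(l) = l*(-4 + l) (N(l) = (-4 + l)*l = l*(-4 + l))
(N(-2)*5)*b = (-2*(-4 - 2)*5)*18 = (-2*(-6)*5)*18 = (12*5)*18 = 60*18 = 1080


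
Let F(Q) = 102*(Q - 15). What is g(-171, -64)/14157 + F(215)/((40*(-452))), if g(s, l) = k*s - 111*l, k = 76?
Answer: -1647209/1066494 ≈ -1.5445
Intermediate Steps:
F(Q) = -1530 + 102*Q (F(Q) = 102*(-15 + Q) = -1530 + 102*Q)
g(s, l) = -111*l + 76*s (g(s, l) = 76*s - 111*l = -111*l + 76*s)
g(-171, -64)/14157 + F(215)/((40*(-452))) = (-111*(-64) + 76*(-171))/14157 + (-1530 + 102*215)/((40*(-452))) = (7104 - 12996)*(1/14157) + (-1530 + 21930)/(-18080) = -5892*1/14157 + 20400*(-1/18080) = -1964/4719 - 255/226 = -1647209/1066494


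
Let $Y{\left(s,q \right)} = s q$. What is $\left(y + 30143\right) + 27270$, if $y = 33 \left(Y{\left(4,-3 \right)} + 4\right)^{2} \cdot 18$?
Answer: $95429$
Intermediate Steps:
$Y{\left(s,q \right)} = q s$
$y = 38016$ ($y = 33 \left(\left(-3\right) 4 + 4\right)^{2} \cdot 18 = 33 \left(-12 + 4\right)^{2} \cdot 18 = 33 \left(-8\right)^{2} \cdot 18 = 33 \cdot 64 \cdot 18 = 2112 \cdot 18 = 38016$)
$\left(y + 30143\right) + 27270 = \left(38016 + 30143\right) + 27270 = 68159 + 27270 = 95429$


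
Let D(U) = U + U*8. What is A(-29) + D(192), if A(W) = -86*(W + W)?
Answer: 6716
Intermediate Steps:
D(U) = 9*U (D(U) = U + 8*U = 9*U)
A(W) = -172*W
A(-29) + D(192) = -172*(-29) + 9*192 = 4988 + 1728 = 6716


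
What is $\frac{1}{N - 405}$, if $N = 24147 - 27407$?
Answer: $- \frac{1}{3665} \approx -0.00027285$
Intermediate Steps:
$N = -3260$ ($N = 24147 - 27407 = -3260$)
$\frac{1}{N - 405} = \frac{1}{-3260 - 405} = \frac{1}{-3665} = - \frac{1}{3665}$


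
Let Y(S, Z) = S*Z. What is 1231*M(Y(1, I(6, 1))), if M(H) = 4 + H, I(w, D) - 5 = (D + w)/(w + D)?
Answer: 12310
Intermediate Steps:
I(w, D) = 6 (I(w, D) = 5 + (D + w)/(w + D) = 5 + (D + w)/(D + w) = 5 + 1 = 6)
1231*M(Y(1, I(6, 1))) = 1231*(4 + 1*6) = 1231*(4 + 6) = 1231*10 = 12310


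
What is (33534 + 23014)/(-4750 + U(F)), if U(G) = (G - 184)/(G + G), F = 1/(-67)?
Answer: 113096/2829 ≈ 39.977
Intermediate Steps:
F = -1/67 ≈ -0.014925
U(G) = (-184 + G)/(2*G) (U(G) = (-184 + G)/((2*G)) = (-184 + G)*(1/(2*G)) = (-184 + G)/(2*G))
(33534 + 23014)/(-4750 + U(F)) = (33534 + 23014)/(-4750 + (-184 - 1/67)/(2*(-1/67))) = 56548/(-4750 + (1/2)*(-67)*(-12329/67)) = 56548/(-4750 + 12329/2) = 56548/(2829/2) = 56548*(2/2829) = 113096/2829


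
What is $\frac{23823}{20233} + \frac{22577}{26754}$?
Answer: $\frac{1094160983}{541313682} \approx 2.0213$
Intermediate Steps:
$\frac{23823}{20233} + \frac{22577}{26754} = \frac{1094160983}{541313682}$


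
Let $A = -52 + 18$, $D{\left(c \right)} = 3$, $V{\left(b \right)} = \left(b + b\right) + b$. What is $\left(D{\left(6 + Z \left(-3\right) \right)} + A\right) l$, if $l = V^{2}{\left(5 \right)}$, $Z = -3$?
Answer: $-6975$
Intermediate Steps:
$V{\left(b \right)} = 3 b$ ($V{\left(b \right)} = 2 b + b = 3 b$)
$A = -34$
$l = 225$ ($l = \left(3 \cdot 5\right)^{2} = 15^{2} = 225$)
$\left(D{\left(6 + Z \left(-3\right) \right)} + A\right) l = \left(3 - 34\right) 225 = \left(-31\right) 225 = -6975$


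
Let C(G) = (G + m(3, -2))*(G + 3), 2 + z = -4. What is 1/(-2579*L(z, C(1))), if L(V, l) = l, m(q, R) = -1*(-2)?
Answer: -1/30948 ≈ -3.2312e-5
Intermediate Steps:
z = -6 (z = -2 - 4 = -6)
m(q, R) = 2
C(G) = (2 + G)*(3 + G) (C(G) = (G + 2)*(G + 3) = (2 + G)*(3 + G))
1/(-2579*L(z, C(1))) = 1/(-2579*(6 + 1² + 5*1)) = 1/(-2579*(6 + 1 + 5)) = 1/(-2579*12) = 1/(-30948) = -1/30948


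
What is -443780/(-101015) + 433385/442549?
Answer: 48034556199/8940817447 ≈ 5.3725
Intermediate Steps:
-443780/(-101015) + 433385/442549 = -443780*(-1/101015) + 433385*(1/442549) = 88756/20203 + 433385/442549 = 48034556199/8940817447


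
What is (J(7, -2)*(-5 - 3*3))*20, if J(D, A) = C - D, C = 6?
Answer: 280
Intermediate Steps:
J(D, A) = 6 - D
(J(7, -2)*(-5 - 3*3))*20 = ((6 - 1*7)*(-5 - 3*3))*20 = ((6 - 7)*(-5 - 9))*20 = -1*(-14)*20 = 14*20 = 280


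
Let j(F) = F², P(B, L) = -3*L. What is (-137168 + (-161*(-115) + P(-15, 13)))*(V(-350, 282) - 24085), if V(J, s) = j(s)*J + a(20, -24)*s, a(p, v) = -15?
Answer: 3306962676780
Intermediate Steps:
V(J, s) = -15*s + J*s² (V(J, s) = s²*J - 15*s = J*s² - 15*s = -15*s + J*s²)
(-137168 + (-161*(-115) + P(-15, 13)))*(V(-350, 282) - 24085) = (-137168 + (-161*(-115) - 3*13))*(282*(-15 - 350*282) - 24085) = (-137168 + (18515 - 39))*(282*(-15 - 98700) - 24085) = (-137168 + 18476)*(282*(-98715) - 24085) = -118692*(-27837630 - 24085) = -118692*(-27861715) = 3306962676780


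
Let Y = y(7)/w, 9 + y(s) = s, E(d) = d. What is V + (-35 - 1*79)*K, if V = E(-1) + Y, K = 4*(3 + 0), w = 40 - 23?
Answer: -23275/17 ≈ -1369.1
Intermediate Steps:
y(s) = -9 + s
w = 17
Y = -2/17 (Y = (-9 + 7)/17 = -2*1/17 = -2/17 ≈ -0.11765)
K = 12 (K = 4*3 = 12)
V = -19/17 (V = -1 - 2/17 = -19/17 ≈ -1.1176)
V + (-35 - 1*79)*K = -19/17 + (-35 - 1*79)*12 = -19/17 + (-35 - 79)*12 = -19/17 - 114*12 = -19/17 - 1368 = -23275/17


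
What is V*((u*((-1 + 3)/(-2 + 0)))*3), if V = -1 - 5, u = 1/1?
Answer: 18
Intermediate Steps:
u = 1 (u = 1*1 = 1)
V = -6
V*((u*((-1 + 3)/(-2 + 0)))*3) = -6*1*((-1 + 3)/(-2 + 0))*3 = -6*1*(2/(-2))*3 = -6*1*(2*(-½))*3 = -6*1*(-1)*3 = -(-6)*3 = -6*(-3) = 18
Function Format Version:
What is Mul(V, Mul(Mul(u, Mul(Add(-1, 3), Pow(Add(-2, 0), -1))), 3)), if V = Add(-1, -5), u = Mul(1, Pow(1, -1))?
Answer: 18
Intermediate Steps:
u = 1 (u = Mul(1, 1) = 1)
V = -6
Mul(V, Mul(Mul(u, Mul(Add(-1, 3), Pow(Add(-2, 0), -1))), 3)) = Mul(-6, Mul(Mul(1, Mul(Add(-1, 3), Pow(Add(-2, 0), -1))), 3)) = Mul(-6, Mul(Mul(1, Mul(2, Pow(-2, -1))), 3)) = Mul(-6, Mul(Mul(1, Mul(2, Rational(-1, 2))), 3)) = Mul(-6, Mul(Mul(1, -1), 3)) = Mul(-6, Mul(-1, 3)) = Mul(-6, -3) = 18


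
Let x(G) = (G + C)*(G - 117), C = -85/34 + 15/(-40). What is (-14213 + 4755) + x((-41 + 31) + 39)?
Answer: -11757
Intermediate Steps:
C = -23/8 (C = -85*1/34 + 15*(-1/40) = -5/2 - 3/8 = -23/8 ≈ -2.8750)
x(G) = (-117 + G)*(-23/8 + G) (x(G) = (G - 23/8)*(G - 117) = (-23/8 + G)*(-117 + G) = (-117 + G)*(-23/8 + G))
(-14213 + 4755) + x((-41 + 31) + 39) = (-14213 + 4755) + (2691/8 + ((-41 + 31) + 39)² - 959*((-41 + 31) + 39)/8) = -9458 + (2691/8 + (-10 + 39)² - 959*(-10 + 39)/8) = -9458 + (2691/8 + 29² - 959/8*29) = -9458 + (2691/8 + 841 - 27811/8) = -9458 - 2299 = -11757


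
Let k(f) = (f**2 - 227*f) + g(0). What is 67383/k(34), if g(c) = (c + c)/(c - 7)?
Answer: -67383/6562 ≈ -10.269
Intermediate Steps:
g(c) = 2*c/(-7 + c) (g(c) = (2*c)/(-7 + c) = 2*c/(-7 + c))
k(f) = f**2 - 227*f (k(f) = (f**2 - 227*f) + 2*0/(-7 + 0) = (f**2 - 227*f) + 2*0/(-7) = (f**2 - 227*f) + 2*0*(-1/7) = (f**2 - 227*f) + 0 = f**2 - 227*f)
67383/k(34) = 67383/((34*(-227 + 34))) = 67383/((34*(-193))) = 67383/(-6562) = 67383*(-1/6562) = -67383/6562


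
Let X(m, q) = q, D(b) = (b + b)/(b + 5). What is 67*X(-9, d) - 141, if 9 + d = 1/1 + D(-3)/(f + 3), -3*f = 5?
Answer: -3311/4 ≈ -827.75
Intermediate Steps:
D(b) = 2*b/(5 + b) (D(b) = (2*b)/(5 + b) = 2*b/(5 + b))
f = -5/3 (f = -⅓*5 = -5/3 ≈ -1.6667)
d = -41/4 (d = -9 + (1/1 + (2*(-3)/(5 - 3))/(-5/3 + 3)) = -9 + (1 + (2*(-3)/2)/(4/3)) = -9 + (1 + 3*(2*(-3)*(½))/4) = -9 + (1 + (¾)*(-3)) = -9 + (1 - 9/4) = -9 - 5/4 = -41/4 ≈ -10.250)
67*X(-9, d) - 141 = 67*(-41/4) - 141 = -2747/4 - 141 = -3311/4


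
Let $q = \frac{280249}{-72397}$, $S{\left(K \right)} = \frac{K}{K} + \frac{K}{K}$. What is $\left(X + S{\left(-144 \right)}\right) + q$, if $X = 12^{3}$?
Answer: $\frac{124966561}{72397} \approx 1726.1$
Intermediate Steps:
$S{\left(K \right)} = 2$ ($S{\left(K \right)} = 1 + 1 = 2$)
$q = - \frac{280249}{72397}$ ($q = 280249 \left(- \frac{1}{72397}\right) = - \frac{280249}{72397} \approx -3.871$)
$X = 1728$
$\left(X + S{\left(-144 \right)}\right) + q = \left(1728 + 2\right) - \frac{280249}{72397} = 1730 - \frac{280249}{72397} = \frac{124966561}{72397}$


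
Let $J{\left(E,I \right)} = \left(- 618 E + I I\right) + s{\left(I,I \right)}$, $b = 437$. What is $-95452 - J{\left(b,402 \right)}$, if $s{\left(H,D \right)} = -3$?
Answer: $13013$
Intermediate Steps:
$J{\left(E,I \right)} = -3 + I^{2} - 618 E$ ($J{\left(E,I \right)} = \left(- 618 E + I I\right) - 3 = \left(- 618 E + I^{2}\right) - 3 = \left(I^{2} - 618 E\right) - 3 = -3 + I^{2} - 618 E$)
$-95452 - J{\left(b,402 \right)} = -95452 - \left(-3 + 402^{2} - 270066\right) = -95452 - \left(-3 + 161604 - 270066\right) = -95452 - -108465 = -95452 + 108465 = 13013$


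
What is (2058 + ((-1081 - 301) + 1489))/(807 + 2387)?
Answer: 2165/3194 ≈ 0.67783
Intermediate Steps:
(2058 + ((-1081 - 301) + 1489))/(807 + 2387) = (2058 + (-1382 + 1489))/3194 = (2058 + 107)*(1/3194) = 2165*(1/3194) = 2165/3194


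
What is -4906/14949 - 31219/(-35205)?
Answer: 8908397/15947865 ≈ 0.55859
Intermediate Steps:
-4906/14949 - 31219/(-35205) = -4906*1/14949 - 31219*(-1/35205) = -446/1359 + 31219/35205 = 8908397/15947865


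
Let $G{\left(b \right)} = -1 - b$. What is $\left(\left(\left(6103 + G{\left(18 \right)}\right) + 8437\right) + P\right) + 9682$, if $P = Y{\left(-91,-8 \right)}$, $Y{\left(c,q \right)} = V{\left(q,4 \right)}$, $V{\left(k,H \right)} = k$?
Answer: $24195$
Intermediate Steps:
$Y{\left(c,q \right)} = q$
$P = -8$
$\left(\left(\left(6103 + G{\left(18 \right)}\right) + 8437\right) + P\right) + 9682 = \left(\left(\left(6103 - 19\right) + 8437\right) - 8\right) + 9682 = \left(\left(6084 + 8437\right) - 8\right) + 9682 = \left(14521 - 8\right) + 9682 = 14513 + 9682 = 24195$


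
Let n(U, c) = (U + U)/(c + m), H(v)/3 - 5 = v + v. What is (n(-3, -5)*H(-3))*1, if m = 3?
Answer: -9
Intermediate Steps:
H(v) = 15 + 6*v (H(v) = 15 + 3*(v + v) = 15 + 3*(2*v) = 15 + 6*v)
n(U, c) = 2*U/(3 + c) (n(U, c) = (U + U)/(c + 3) = (2*U)/(3 + c) = 2*U/(3 + c))
(n(-3, -5)*H(-3))*1 = ((2*(-3)/(3 - 5))*(15 + 6*(-3)))*1 = ((2*(-3)/(-2))*(15 - 18))*1 = ((2*(-3)*(-½))*(-3))*1 = (3*(-3))*1 = -9*1 = -9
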